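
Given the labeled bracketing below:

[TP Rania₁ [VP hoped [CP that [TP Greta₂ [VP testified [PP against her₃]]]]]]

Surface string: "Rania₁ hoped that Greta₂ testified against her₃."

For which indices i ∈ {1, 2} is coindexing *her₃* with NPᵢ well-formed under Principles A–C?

{1}

*her* is a pronoun, so Principle B applies: it must be free in its binding domain.
Binding domain of *her₃*: the embedded TP, whose subject is Greta₂.
*Rania₁* c-commands the pronoun but from outside its binding domain, and is not c-commanded by it → coindexation permitted.
*Greta₂* c-commands the pronoun within its binding domain → coindexation would violate Principle B.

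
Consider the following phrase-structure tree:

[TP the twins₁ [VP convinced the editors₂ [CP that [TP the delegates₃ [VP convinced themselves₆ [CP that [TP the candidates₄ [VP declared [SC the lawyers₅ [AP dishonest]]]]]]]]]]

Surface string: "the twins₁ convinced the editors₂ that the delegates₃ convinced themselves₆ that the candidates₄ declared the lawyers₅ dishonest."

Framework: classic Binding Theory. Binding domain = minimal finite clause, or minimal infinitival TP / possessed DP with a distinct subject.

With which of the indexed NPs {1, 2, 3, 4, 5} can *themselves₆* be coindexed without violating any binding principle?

{3}

*themselves* is an anaphor, so Principle A applies: it must be bound in its binding domain.
Binding domain of *themselves₆*: the embedded TP, whose subject is the delegates₃.
*the twins₁* c-commands the anaphor but is outside its binding domain → cannot satisfy Principle A.
*the editors₂* c-commands the anaphor but is outside its binding domain → cannot satisfy Principle A.
*the delegates₃* c-commands the anaphor within its binding domain → licit binder.
*the candidates₄* does not c-command the anaphor → cannot bind it.
*the lawyers₅* does not c-command the anaphor → cannot bind it.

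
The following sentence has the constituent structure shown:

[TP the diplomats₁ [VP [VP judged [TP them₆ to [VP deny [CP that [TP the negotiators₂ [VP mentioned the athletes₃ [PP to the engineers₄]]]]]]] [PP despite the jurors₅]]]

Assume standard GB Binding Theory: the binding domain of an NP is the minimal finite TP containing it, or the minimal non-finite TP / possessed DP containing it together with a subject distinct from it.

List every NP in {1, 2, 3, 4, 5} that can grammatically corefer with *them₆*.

*them* is a pronoun, so Principle B applies: it must be free in its binding domain.
Binding domain of *them₆*: the matrix TP, whose subject is the diplomats₁.
*the diplomats₁* c-commands the pronoun within its binding domain → coindexation would violate Principle B.
*the negotiators₂*: the pronoun c-commands this R-expression → coindexation would violate Principle C on *the negotiators₂*.
*the athletes₃*: the pronoun c-commands this R-expression → coindexation would violate Principle C on *the athletes₃*.
*the engineers₄*: the pronoun c-commands this R-expression → coindexation would violate Principle C on *the engineers₄*.
*the jurors₅* and the pronoun do not c-command one another → neither Principle B nor Principle C is at stake; coindexation permitted.

{5}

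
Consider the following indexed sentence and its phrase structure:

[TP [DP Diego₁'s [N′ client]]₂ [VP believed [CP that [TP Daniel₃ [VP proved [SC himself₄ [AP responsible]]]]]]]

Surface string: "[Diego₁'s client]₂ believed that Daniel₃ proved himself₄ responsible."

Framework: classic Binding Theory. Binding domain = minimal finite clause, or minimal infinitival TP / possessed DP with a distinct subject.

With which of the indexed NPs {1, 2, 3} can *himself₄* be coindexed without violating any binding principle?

{3}

*himself* is an anaphor, so Principle A applies: it must be bound in its binding domain.
Binding domain of *himself₄*: the embedded TP, whose subject is Daniel₃.
*Diego₁* does not c-command the anaphor → cannot bind it.
*[Diego₁'s client]₂* c-commands the anaphor but is outside its binding domain → cannot satisfy Principle A.
*Daniel₃* c-commands the anaphor within its binding domain → licit binder.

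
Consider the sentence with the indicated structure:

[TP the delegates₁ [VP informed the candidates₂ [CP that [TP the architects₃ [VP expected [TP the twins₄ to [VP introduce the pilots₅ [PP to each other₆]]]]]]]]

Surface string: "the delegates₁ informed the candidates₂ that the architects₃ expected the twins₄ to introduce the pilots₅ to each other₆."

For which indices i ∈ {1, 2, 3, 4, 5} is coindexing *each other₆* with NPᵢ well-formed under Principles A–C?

*each other* is an anaphor, so Principle A applies: it must be bound in its binding domain.
Binding domain of *each other₆*: the embedded TP, whose subject is the twins₄.
*the delegates₁* c-commands the anaphor but is outside its binding domain → cannot satisfy Principle A.
*the candidates₂* c-commands the anaphor but is outside its binding domain → cannot satisfy Principle A.
*the architects₃* c-commands the anaphor but is outside its binding domain → cannot satisfy Principle A.
*the twins₄* c-commands the anaphor within its binding domain → licit binder.
*the pilots₅* c-commands the anaphor within its binding domain → licit binder.

{4, 5}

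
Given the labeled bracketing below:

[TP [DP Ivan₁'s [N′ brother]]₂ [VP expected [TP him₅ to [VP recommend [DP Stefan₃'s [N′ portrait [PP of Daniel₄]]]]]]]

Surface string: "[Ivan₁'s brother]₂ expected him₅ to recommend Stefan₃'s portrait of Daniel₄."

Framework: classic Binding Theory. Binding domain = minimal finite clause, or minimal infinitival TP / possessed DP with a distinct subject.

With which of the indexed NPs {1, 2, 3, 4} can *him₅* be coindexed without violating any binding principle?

*him* is a pronoun, so Principle B applies: it must be free in its binding domain.
Binding domain of *him₅*: the matrix TP, whose subject is [Ivan₁'s brother]₂.
*Ivan₁* and the pronoun do not c-command one another → neither Principle B nor Principle C is at stake; coindexation permitted.
*[Ivan₁'s brother]₂* c-commands the pronoun within its binding domain → coindexation would violate Principle B.
*Stefan₃*: the pronoun c-commands this R-expression → coindexation would violate Principle C on *Stefan₃*.
*Daniel₄*: the pronoun c-commands this R-expression → coindexation would violate Principle C on *Daniel₄*.

{1}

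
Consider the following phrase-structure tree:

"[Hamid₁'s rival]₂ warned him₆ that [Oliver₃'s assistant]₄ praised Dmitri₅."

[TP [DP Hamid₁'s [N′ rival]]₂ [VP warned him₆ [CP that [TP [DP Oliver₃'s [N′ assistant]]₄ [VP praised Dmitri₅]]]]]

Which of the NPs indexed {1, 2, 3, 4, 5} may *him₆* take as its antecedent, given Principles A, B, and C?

*him* is a pronoun, so Principle B applies: it must be free in its binding domain.
Binding domain of *him₆*: the matrix TP, whose subject is [Hamid₁'s rival]₂.
*Hamid₁* and the pronoun do not c-command one another → neither Principle B nor Principle C is at stake; coindexation permitted.
*[Hamid₁'s rival]₂* c-commands the pronoun within its binding domain → coindexation would violate Principle B.
*Oliver₃*: the pronoun c-commands this R-expression → coindexation would violate Principle C on *Oliver₃*.
*[Oliver₃'s assistant]₄*: the pronoun c-commands this R-expression → coindexation would violate Principle C on *[Oliver₃'s assistant]₄*.
*Dmitri₅*: the pronoun c-commands this R-expression → coindexation would violate Principle C on *Dmitri₅*.

{1}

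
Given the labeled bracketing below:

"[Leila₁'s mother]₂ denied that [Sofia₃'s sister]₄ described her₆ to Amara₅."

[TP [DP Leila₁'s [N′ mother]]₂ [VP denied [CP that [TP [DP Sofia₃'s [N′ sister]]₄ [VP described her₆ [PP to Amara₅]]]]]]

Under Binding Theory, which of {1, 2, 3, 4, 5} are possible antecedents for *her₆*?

{1, 2, 3}

*her* is a pronoun, so Principle B applies: it must be free in its binding domain.
Binding domain of *her₆*: the embedded TP, whose subject is [Sofia₃'s sister]₄.
*Leila₁* and the pronoun do not c-command one another → neither Principle B nor Principle C is at stake; coindexation permitted.
*[Leila₁'s mother]₂* c-commands the pronoun but from outside its binding domain, and is not c-commanded by it → coindexation permitted.
*Sofia₃* and the pronoun do not c-command one another → neither Principle B nor Principle C is at stake; coindexation permitted.
*[Sofia₃'s sister]₄* c-commands the pronoun within its binding domain → coindexation would violate Principle B.
*Amara₅*: the pronoun c-commands this R-expression → coindexation would violate Principle C on *Amara₅*.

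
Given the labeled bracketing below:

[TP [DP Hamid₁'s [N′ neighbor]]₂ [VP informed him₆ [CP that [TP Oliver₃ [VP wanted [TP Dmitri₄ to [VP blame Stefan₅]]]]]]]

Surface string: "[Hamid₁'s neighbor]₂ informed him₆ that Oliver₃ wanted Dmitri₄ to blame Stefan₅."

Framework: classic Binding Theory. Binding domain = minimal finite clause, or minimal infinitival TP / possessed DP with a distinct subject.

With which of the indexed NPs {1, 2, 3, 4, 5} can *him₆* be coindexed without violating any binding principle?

{1}

*him* is a pronoun, so Principle B applies: it must be free in its binding domain.
Binding domain of *him₆*: the matrix TP, whose subject is [Hamid₁'s neighbor]₂.
*Hamid₁* and the pronoun do not c-command one another → neither Principle B nor Principle C is at stake; coindexation permitted.
*[Hamid₁'s neighbor]₂* c-commands the pronoun within its binding domain → coindexation would violate Principle B.
*Oliver₃*: the pronoun c-commands this R-expression → coindexation would violate Principle C on *Oliver₃*.
*Dmitri₄*: the pronoun c-commands this R-expression → coindexation would violate Principle C on *Dmitri₄*.
*Stefan₅*: the pronoun c-commands this R-expression → coindexation would violate Principle C on *Stefan₅*.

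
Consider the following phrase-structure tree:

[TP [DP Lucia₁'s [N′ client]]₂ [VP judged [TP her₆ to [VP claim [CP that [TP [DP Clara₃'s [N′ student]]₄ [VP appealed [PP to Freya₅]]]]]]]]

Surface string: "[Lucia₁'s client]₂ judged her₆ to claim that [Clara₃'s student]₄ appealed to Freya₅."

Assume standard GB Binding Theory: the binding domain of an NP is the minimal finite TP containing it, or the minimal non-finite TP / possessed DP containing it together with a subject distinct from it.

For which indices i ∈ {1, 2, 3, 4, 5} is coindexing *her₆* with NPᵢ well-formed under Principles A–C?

{1}

*her* is a pronoun, so Principle B applies: it must be free in its binding domain.
Binding domain of *her₆*: the matrix TP, whose subject is [Lucia₁'s client]₂.
*Lucia₁* and the pronoun do not c-command one another → neither Principle B nor Principle C is at stake; coindexation permitted.
*[Lucia₁'s client]₂* c-commands the pronoun within its binding domain → coindexation would violate Principle B.
*Clara₃*: the pronoun c-commands this R-expression → coindexation would violate Principle C on *Clara₃*.
*[Clara₃'s student]₄*: the pronoun c-commands this R-expression → coindexation would violate Principle C on *[Clara₃'s student]₄*.
*Freya₅*: the pronoun c-commands this R-expression → coindexation would violate Principle C on *Freya₅*.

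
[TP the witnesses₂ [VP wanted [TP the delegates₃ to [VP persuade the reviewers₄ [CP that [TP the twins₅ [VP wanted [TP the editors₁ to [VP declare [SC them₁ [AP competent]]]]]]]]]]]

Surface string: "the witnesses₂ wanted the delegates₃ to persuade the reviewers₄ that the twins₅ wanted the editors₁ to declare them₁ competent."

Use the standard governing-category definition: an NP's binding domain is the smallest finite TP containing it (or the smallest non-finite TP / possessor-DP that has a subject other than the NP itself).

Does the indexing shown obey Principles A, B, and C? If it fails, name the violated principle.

Principle B

The two coindexed NPs are *the editors₁* and *them₁*.
*them₁* is a pronoun. Its binding domain is the embedded TP, whose subject is the editors₁.
*the editors₁* c-commands it within that domain and carries the same index.
The pronoun is locally bound → Principle B violation.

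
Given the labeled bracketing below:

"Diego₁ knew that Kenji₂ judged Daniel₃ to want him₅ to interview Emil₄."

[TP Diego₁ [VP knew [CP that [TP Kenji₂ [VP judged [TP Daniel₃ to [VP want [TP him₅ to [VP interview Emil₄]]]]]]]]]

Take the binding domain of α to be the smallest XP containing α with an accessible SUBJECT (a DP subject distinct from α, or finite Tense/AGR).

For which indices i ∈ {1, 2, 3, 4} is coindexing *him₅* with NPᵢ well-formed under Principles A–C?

{1, 2}

*him* is a pronoun, so Principle B applies: it must be free in its binding domain.
Binding domain of *him₅*: the embedded TP, whose subject is Daniel₃.
*Diego₁* c-commands the pronoun but from outside its binding domain, and is not c-commanded by it → coindexation permitted.
*Kenji₂* c-commands the pronoun but from outside its binding domain, and is not c-commanded by it → coindexation permitted.
*Daniel₃* c-commands the pronoun within its binding domain → coindexation would violate Principle B.
*Emil₄*: the pronoun c-commands this R-expression → coindexation would violate Principle C on *Emil₄*.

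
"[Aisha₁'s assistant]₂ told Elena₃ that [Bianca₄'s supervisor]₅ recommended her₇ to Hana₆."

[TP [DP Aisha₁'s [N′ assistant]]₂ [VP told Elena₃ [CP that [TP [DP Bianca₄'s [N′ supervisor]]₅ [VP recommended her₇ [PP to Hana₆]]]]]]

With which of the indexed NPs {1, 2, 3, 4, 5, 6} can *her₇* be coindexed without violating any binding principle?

{1, 2, 3, 4}

*her* is a pronoun, so Principle B applies: it must be free in its binding domain.
Binding domain of *her₇*: the embedded TP, whose subject is [Bianca₄'s supervisor]₅.
*Aisha₁* and the pronoun do not c-command one another → neither Principle B nor Principle C is at stake; coindexation permitted.
*[Aisha₁'s assistant]₂* c-commands the pronoun but from outside its binding domain, and is not c-commanded by it → coindexation permitted.
*Elena₃* c-commands the pronoun but from outside its binding domain, and is not c-commanded by it → coindexation permitted.
*Bianca₄* and the pronoun do not c-command one another → neither Principle B nor Principle C is at stake; coindexation permitted.
*[Bianca₄'s supervisor]₅* c-commands the pronoun within its binding domain → coindexation would violate Principle B.
*Hana₆*: the pronoun c-commands this R-expression → coindexation would violate Principle C on *Hana₆*.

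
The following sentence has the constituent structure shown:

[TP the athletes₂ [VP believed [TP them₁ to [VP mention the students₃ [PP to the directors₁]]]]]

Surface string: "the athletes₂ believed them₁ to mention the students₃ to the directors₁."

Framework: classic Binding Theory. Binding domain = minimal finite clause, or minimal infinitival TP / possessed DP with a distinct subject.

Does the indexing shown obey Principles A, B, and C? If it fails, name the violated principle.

The two coindexed NPs are *them₁* and *the directors₁*.
*the directors₁* is an R-expression. Principle C requires it to be free everywhere.
*them₁* c-commands it and carries the same index.
The R-expression is bound → Principle C violation.

Principle C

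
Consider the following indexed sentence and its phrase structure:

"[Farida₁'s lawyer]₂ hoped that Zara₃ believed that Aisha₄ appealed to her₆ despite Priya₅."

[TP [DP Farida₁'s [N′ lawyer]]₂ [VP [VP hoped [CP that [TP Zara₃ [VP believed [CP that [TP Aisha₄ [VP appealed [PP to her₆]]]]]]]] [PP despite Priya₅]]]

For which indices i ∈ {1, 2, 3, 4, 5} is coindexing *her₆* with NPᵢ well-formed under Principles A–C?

*her* is a pronoun, so Principle B applies: it must be free in its binding domain.
Binding domain of *her₆*: the embedded TP, whose subject is Aisha₄.
*Farida₁* and the pronoun do not c-command one another → neither Principle B nor Principle C is at stake; coindexation permitted.
*[Farida₁'s lawyer]₂* c-commands the pronoun but from outside its binding domain, and is not c-commanded by it → coindexation permitted.
*Zara₃* c-commands the pronoun but from outside its binding domain, and is not c-commanded by it → coindexation permitted.
*Aisha₄* c-commands the pronoun within its binding domain → coindexation would violate Principle B.
*Priya₅* and the pronoun do not c-command one another → neither Principle B nor Principle C is at stake; coindexation permitted.

{1, 2, 3, 5}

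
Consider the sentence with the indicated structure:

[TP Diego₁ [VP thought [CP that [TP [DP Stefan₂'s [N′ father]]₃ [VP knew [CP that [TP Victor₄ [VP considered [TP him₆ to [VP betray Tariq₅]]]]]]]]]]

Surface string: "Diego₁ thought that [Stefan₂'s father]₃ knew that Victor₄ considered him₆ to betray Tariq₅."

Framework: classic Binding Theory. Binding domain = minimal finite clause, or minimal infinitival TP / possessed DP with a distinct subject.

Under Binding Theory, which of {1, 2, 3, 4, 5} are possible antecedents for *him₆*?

*him* is a pronoun, so Principle B applies: it must be free in its binding domain.
Binding domain of *him₆*: the embedded TP, whose subject is Victor₄.
*Diego₁* c-commands the pronoun but from outside its binding domain, and is not c-commanded by it → coindexation permitted.
*Stefan₂* and the pronoun do not c-command one another → neither Principle B nor Principle C is at stake; coindexation permitted.
*[Stefan₂'s father]₃* c-commands the pronoun but from outside its binding domain, and is not c-commanded by it → coindexation permitted.
*Victor₄* c-commands the pronoun within its binding domain → coindexation would violate Principle B.
*Tariq₅*: the pronoun c-commands this R-expression → coindexation would violate Principle C on *Tariq₅*.

{1, 2, 3}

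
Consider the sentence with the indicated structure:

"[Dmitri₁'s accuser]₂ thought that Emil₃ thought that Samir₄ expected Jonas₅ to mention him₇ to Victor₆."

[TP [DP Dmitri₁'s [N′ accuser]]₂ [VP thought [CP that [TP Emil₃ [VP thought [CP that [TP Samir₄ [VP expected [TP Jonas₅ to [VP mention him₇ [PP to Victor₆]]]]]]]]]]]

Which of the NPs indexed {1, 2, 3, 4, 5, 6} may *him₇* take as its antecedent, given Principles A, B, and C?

{1, 2, 3, 4}

*him* is a pronoun, so Principle B applies: it must be free in its binding domain.
Binding domain of *him₇*: the embedded TP, whose subject is Jonas₅.
*Dmitri₁* and the pronoun do not c-command one another → neither Principle B nor Principle C is at stake; coindexation permitted.
*[Dmitri₁'s accuser]₂* c-commands the pronoun but from outside its binding domain, and is not c-commanded by it → coindexation permitted.
*Emil₃* c-commands the pronoun but from outside its binding domain, and is not c-commanded by it → coindexation permitted.
*Samir₄* c-commands the pronoun but from outside its binding domain, and is not c-commanded by it → coindexation permitted.
*Jonas₅* c-commands the pronoun within its binding domain → coindexation would violate Principle B.
*Victor₆*: the pronoun c-commands this R-expression → coindexation would violate Principle C on *Victor₆*.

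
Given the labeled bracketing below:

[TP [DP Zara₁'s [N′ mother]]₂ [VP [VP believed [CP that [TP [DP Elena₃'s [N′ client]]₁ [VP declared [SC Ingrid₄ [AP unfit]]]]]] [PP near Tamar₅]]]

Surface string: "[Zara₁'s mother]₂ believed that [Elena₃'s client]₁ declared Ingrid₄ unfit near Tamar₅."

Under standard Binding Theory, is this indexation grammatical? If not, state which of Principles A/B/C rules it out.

grammatical

The two coindexed NPs are *[Elena₃'s client]₁* and *Zara₁*.
*Zara₁* is an R-expression; no coindexed NP c-commands it, so Principle C holds.
*[Elena₃'s client]₁* is an R-expression; *Zara₁* does not c-command it, and no other NP shares its index, so Principle C is satisfied.
All principles are respected.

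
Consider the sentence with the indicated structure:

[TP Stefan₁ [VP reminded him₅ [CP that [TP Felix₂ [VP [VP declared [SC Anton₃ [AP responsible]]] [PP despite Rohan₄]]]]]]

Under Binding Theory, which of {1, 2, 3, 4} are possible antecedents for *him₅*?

*him* is a pronoun, so Principle B applies: it must be free in its binding domain.
Binding domain of *him₅*: the matrix TP, whose subject is Stefan₁.
*Stefan₁* c-commands the pronoun within its binding domain → coindexation would violate Principle B.
*Felix₂*: the pronoun c-commands this R-expression → coindexation would violate Principle C on *Felix₂*.
*Anton₃*: the pronoun c-commands this R-expression → coindexation would violate Principle C on *Anton₃*.
*Rohan₄*: the pronoun c-commands this R-expression → coindexation would violate Principle C on *Rohan₄*.

none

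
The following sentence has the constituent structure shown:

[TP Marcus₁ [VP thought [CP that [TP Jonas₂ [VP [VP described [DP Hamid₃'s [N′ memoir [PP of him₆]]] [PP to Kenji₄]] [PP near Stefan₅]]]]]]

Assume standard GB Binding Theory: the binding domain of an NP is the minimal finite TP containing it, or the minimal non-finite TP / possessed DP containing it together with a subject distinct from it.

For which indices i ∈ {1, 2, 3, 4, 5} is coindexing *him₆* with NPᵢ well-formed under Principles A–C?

*him* is a pronoun, so Principle B applies: it must be free in its binding domain.
Binding domain of *him₆*: the possessed DP, whose subject is Hamid₃.
*Marcus₁* c-commands the pronoun but from outside its binding domain, and is not c-commanded by it → coindexation permitted.
*Jonas₂* c-commands the pronoun but from outside its binding domain, and is not c-commanded by it → coindexation permitted.
*Hamid₃* c-commands the pronoun within its binding domain → coindexation would violate Principle B.
*Kenji₄* and the pronoun do not c-command one another → neither Principle B nor Principle C is at stake; coindexation permitted.
*Stefan₅* and the pronoun do not c-command one another → neither Principle B nor Principle C is at stake; coindexation permitted.

{1, 2, 4, 5}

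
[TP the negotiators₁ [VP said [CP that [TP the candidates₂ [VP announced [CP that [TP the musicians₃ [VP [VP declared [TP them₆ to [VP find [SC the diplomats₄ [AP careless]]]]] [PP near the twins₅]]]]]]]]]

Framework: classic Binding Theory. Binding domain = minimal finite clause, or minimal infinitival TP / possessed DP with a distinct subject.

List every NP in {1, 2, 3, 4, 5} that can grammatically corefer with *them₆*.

{1, 2, 5}

*them* is a pronoun, so Principle B applies: it must be free in its binding domain.
Binding domain of *them₆*: the embedded TP, whose subject is the musicians₃.
*the negotiators₁* c-commands the pronoun but from outside its binding domain, and is not c-commanded by it → coindexation permitted.
*the candidates₂* c-commands the pronoun but from outside its binding domain, and is not c-commanded by it → coindexation permitted.
*the musicians₃* c-commands the pronoun within its binding domain → coindexation would violate Principle B.
*the diplomats₄*: the pronoun c-commands this R-expression → coindexation would violate Principle C on *the diplomats₄*.
*the twins₅* and the pronoun do not c-command one another → neither Principle B nor Principle C is at stake; coindexation permitted.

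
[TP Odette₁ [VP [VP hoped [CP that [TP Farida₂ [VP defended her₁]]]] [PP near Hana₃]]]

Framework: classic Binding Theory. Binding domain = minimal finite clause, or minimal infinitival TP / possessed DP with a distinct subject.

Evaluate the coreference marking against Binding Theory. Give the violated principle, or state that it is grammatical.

The two coindexed NPs are *Odette₁* and *her₁*.
*her₁* is a pronoun; its binding domain is the embedded TP, whose subject is Farida₂. Within that domain it is c-commanded only by *Farida₂*, which carries a different index — the pronoun is free locally, so Principle B holds.
*Odette₁* is an R-expression; *her₁* does not c-command it, and no other NP shares its index, so Principle C is satisfied.
All principles are respected.

grammatical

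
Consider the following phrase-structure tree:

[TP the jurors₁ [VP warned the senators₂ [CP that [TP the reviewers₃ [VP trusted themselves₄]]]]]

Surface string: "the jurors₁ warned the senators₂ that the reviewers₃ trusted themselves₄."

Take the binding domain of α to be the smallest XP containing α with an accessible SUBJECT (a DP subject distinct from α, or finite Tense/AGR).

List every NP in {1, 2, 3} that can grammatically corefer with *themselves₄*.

{3}

*themselves* is an anaphor, so Principle A applies: it must be bound in its binding domain.
Binding domain of *themselves₄*: the embedded TP, whose subject is the reviewers₃.
*the jurors₁* c-commands the anaphor but is outside its binding domain → cannot satisfy Principle A.
*the senators₂* c-commands the anaphor but is outside its binding domain → cannot satisfy Principle A.
*the reviewers₃* c-commands the anaphor within its binding domain → licit binder.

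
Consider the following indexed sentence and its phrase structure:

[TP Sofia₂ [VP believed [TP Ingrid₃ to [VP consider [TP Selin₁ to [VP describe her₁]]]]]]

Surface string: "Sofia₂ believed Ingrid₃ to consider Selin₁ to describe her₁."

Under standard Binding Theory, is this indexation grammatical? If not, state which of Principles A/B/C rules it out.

Principle B

The two coindexed NPs are *Selin₁* and *her₁*.
*her₁* is a pronoun. Its binding domain is the embedded TP, whose subject is Selin₁.
*Selin₁* c-commands it within that domain and carries the same index.
The pronoun is locally bound → Principle B violation.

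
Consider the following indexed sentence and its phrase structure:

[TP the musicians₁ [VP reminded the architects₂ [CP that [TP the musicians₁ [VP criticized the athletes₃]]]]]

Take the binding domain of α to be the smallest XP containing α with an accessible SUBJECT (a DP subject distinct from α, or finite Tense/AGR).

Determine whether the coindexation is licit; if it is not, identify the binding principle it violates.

Principle C

The two coindexed NPs are *the musicians₁* (the higher occurrence) and *the musicians₁* (the lower occurrence).
*the musicians₁* (the lower occurrence) is an R-expression. Principle C requires it to be free everywhere.
*the musicians₁* (the higher occurrence) c-commands it and carries the same index.
The R-expression is bound → Principle C violation.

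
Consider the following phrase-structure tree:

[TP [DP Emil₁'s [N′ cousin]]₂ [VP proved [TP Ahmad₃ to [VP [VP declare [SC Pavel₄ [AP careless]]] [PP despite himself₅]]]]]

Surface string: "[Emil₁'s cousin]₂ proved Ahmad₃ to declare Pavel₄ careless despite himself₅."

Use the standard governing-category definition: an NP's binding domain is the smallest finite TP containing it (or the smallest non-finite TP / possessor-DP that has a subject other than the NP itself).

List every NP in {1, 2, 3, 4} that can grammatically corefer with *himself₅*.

*himself* is an anaphor, so Principle A applies: it must be bound in its binding domain.
Binding domain of *himself₅*: the embedded TP, whose subject is Ahmad₃.
*Emil₁* does not c-command the anaphor → cannot bind it.
*[Emil₁'s cousin]₂* c-commands the anaphor but is outside its binding domain → cannot satisfy Principle A.
*Ahmad₃* c-commands the anaphor within its binding domain → licit binder.
*Pavel₄* does not c-command the anaphor → cannot bind it.

{3}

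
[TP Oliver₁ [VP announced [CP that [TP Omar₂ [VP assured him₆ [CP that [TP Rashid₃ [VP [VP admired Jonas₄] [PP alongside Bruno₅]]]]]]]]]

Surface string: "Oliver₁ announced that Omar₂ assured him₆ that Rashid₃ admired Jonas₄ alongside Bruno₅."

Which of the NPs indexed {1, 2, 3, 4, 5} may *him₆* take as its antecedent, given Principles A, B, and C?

*him* is a pronoun, so Principle B applies: it must be free in its binding domain.
Binding domain of *him₆*: the embedded TP, whose subject is Omar₂.
*Oliver₁* c-commands the pronoun but from outside its binding domain, and is not c-commanded by it → coindexation permitted.
*Omar₂* c-commands the pronoun within its binding domain → coindexation would violate Principle B.
*Rashid₃*: the pronoun c-commands this R-expression → coindexation would violate Principle C on *Rashid₃*.
*Jonas₄*: the pronoun c-commands this R-expression → coindexation would violate Principle C on *Jonas₄*.
*Bruno₅*: the pronoun c-commands this R-expression → coindexation would violate Principle C on *Bruno₅*.

{1}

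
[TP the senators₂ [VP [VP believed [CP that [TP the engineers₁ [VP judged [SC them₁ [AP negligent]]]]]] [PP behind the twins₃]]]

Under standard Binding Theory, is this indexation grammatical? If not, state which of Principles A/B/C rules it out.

The two coindexed NPs are *the engineers₁* and *them₁*.
*them₁* is a pronoun. Its binding domain is the embedded TP, whose subject is the engineers₁.
*the engineers₁* c-commands it within that domain and carries the same index.
The pronoun is locally bound → Principle B violation.

Principle B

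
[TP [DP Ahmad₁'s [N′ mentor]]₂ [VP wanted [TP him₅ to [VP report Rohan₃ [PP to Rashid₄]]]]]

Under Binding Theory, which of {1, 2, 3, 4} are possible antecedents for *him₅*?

{1}

*him* is a pronoun, so Principle B applies: it must be free in its binding domain.
Binding domain of *him₅*: the matrix TP, whose subject is [Ahmad₁'s mentor]₂.
*Ahmad₁* and the pronoun do not c-command one another → neither Principle B nor Principle C is at stake; coindexation permitted.
*[Ahmad₁'s mentor]₂* c-commands the pronoun within its binding domain → coindexation would violate Principle B.
*Rohan₃*: the pronoun c-commands this R-expression → coindexation would violate Principle C on *Rohan₃*.
*Rashid₄*: the pronoun c-commands this R-expression → coindexation would violate Principle C on *Rashid₄*.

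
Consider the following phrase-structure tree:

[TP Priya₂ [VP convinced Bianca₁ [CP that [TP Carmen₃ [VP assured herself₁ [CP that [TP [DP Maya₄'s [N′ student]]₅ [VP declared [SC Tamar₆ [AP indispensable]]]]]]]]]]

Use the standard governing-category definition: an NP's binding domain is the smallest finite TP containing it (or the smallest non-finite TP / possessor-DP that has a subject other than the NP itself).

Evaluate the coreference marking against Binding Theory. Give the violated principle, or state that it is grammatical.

Principle A

The two coindexed NPs are *Bianca₁* and *herself₁*.
*herself₁* is an anaphor. Principle A requires it to be bound within its binding domain — the embedded TP, whose subject is Carmen₃.
Within that domain it is c-commanded by *Carmen₃*, which does not share its index.
*Bianca₁* does c-command the anaphor, but from outside its binding domain.
The anaphor is unbound in its domain → Principle A violation.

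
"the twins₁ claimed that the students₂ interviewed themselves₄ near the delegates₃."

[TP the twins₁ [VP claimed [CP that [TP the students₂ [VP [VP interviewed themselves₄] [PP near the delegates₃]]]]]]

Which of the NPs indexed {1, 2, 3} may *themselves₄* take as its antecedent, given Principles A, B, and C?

{2}

*themselves* is an anaphor, so Principle A applies: it must be bound in its binding domain.
Binding domain of *themselves₄*: the embedded TP, whose subject is the students₂.
*the twins₁* c-commands the anaphor but is outside its binding domain → cannot satisfy Principle A.
*the students₂* c-commands the anaphor within its binding domain → licit binder.
*the delegates₃* does not c-command the anaphor → cannot bind it.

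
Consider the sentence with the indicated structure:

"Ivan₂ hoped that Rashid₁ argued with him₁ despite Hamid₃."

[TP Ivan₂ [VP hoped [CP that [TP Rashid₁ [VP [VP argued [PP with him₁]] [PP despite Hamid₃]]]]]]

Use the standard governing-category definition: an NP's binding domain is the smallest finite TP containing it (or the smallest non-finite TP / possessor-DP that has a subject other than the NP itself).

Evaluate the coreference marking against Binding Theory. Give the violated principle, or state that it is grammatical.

Principle B

The two coindexed NPs are *Rashid₁* and *him₁*.
*him₁* is a pronoun. Its binding domain is the embedded TP, whose subject is Rashid₁.
*Rashid₁* c-commands it within that domain and carries the same index.
The pronoun is locally bound → Principle B violation.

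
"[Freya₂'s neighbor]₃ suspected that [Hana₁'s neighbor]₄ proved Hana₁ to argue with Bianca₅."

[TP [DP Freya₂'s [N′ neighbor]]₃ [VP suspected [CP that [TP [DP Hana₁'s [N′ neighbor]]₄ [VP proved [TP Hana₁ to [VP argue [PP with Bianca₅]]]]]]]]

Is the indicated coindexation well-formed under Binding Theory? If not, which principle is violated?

The two coindexed NPs are *Hana₁* and *Hana₁*.
*Hana₁* is an R-expression; no coindexed NP c-commands it, so Principle C holds.
*Hana₁* is an R-expression; *Hana₁* does not c-command it, and no other NP shares its index, so Principle C is satisfied.
All principles are respected.

grammatical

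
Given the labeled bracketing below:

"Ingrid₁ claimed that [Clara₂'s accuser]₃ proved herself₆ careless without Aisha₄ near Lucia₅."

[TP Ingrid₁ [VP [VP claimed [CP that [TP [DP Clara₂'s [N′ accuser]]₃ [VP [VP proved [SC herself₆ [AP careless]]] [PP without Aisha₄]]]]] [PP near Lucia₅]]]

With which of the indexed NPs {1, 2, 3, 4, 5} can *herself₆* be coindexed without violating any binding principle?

*herself* is an anaphor, so Principle A applies: it must be bound in its binding domain.
Binding domain of *herself₆*: the embedded TP, whose subject is [Clara₂'s accuser]₃.
*Ingrid₁* c-commands the anaphor but is outside its binding domain → cannot satisfy Principle A.
*Clara₂* does not c-command the anaphor → cannot bind it.
*[Clara₂'s accuser]₃* c-commands the anaphor within its binding domain → licit binder.
*Aisha₄* does not c-command the anaphor → cannot bind it.
*Lucia₅* does not c-command the anaphor → cannot bind it.

{3}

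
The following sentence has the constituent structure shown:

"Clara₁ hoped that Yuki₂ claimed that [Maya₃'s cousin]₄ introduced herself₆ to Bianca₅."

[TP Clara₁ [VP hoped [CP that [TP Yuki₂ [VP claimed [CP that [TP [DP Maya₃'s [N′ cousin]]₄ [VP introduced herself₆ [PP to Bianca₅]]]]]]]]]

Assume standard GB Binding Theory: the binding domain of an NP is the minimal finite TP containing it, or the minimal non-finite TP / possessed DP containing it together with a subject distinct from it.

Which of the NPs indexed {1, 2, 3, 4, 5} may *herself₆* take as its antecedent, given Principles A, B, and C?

{4}

*herself* is an anaphor, so Principle A applies: it must be bound in its binding domain.
Binding domain of *herself₆*: the embedded TP, whose subject is [Maya₃'s cousin]₄.
*Clara₁* c-commands the anaphor but is outside its binding domain → cannot satisfy Principle A.
*Yuki₂* c-commands the anaphor but is outside its binding domain → cannot satisfy Principle A.
*Maya₃* does not c-command the anaphor → cannot bind it.
*[Maya₃'s cousin]₄* c-commands the anaphor within its binding domain → licit binder.
*Bianca₅* does not c-command the anaphor → cannot bind it.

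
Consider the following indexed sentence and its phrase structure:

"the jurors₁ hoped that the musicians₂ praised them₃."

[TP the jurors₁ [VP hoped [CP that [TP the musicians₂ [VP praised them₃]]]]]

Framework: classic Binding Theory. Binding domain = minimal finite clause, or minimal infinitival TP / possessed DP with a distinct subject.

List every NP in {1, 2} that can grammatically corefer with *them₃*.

{1}

*them* is a pronoun, so Principle B applies: it must be free in its binding domain.
Binding domain of *them₃*: the embedded TP, whose subject is the musicians₂.
*the jurors₁* c-commands the pronoun but from outside its binding domain, and is not c-commanded by it → coindexation permitted.
*the musicians₂* c-commands the pronoun within its binding domain → coindexation would violate Principle B.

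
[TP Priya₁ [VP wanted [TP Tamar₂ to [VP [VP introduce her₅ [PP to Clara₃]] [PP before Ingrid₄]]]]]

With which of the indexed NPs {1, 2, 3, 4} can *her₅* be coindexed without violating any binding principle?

*her* is a pronoun, so Principle B applies: it must be free in its binding domain.
Binding domain of *her₅*: the embedded TP, whose subject is Tamar₂.
*Priya₁* c-commands the pronoun but from outside its binding domain, and is not c-commanded by it → coindexation permitted.
*Tamar₂* c-commands the pronoun within its binding domain → coindexation would violate Principle B.
*Clara₃*: the pronoun c-commands this R-expression → coindexation would violate Principle C on *Clara₃*.
*Ingrid₄* and the pronoun do not c-command one another → neither Principle B nor Principle C is at stake; coindexation permitted.

{1, 4}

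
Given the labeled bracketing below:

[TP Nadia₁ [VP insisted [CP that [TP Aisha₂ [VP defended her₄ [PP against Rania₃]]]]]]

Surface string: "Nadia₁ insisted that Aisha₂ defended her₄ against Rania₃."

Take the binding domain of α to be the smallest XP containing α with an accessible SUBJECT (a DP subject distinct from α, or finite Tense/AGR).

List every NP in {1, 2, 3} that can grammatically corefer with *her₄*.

{1}

*her* is a pronoun, so Principle B applies: it must be free in its binding domain.
Binding domain of *her₄*: the embedded TP, whose subject is Aisha₂.
*Nadia₁* c-commands the pronoun but from outside its binding domain, and is not c-commanded by it → coindexation permitted.
*Aisha₂* c-commands the pronoun within its binding domain → coindexation would violate Principle B.
*Rania₃*: the pronoun c-commands this R-expression → coindexation would violate Principle C on *Rania₃*.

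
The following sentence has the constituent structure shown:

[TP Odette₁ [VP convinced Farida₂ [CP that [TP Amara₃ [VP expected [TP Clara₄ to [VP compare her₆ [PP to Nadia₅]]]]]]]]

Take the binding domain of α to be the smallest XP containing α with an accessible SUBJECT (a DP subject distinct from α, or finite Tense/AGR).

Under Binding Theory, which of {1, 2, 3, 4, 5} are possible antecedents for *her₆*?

{1, 2, 3}

*her* is a pronoun, so Principle B applies: it must be free in its binding domain.
Binding domain of *her₆*: the embedded TP, whose subject is Clara₄.
*Odette₁* c-commands the pronoun but from outside its binding domain, and is not c-commanded by it → coindexation permitted.
*Farida₂* c-commands the pronoun but from outside its binding domain, and is not c-commanded by it → coindexation permitted.
*Amara₃* c-commands the pronoun but from outside its binding domain, and is not c-commanded by it → coindexation permitted.
*Clara₄* c-commands the pronoun within its binding domain → coindexation would violate Principle B.
*Nadia₅*: the pronoun c-commands this R-expression → coindexation would violate Principle C on *Nadia₅*.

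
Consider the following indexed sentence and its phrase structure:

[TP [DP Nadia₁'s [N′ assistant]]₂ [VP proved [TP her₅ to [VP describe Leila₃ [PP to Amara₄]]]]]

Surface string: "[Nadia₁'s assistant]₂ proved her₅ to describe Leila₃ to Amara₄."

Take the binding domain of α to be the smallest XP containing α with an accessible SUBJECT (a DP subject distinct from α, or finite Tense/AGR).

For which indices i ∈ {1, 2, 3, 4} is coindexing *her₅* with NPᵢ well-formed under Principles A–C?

*her* is a pronoun, so Principle B applies: it must be free in its binding domain.
Binding domain of *her₅*: the matrix TP, whose subject is [Nadia₁'s assistant]₂.
*Nadia₁* and the pronoun do not c-command one another → neither Principle B nor Principle C is at stake; coindexation permitted.
*[Nadia₁'s assistant]₂* c-commands the pronoun within its binding domain → coindexation would violate Principle B.
*Leila₃*: the pronoun c-commands this R-expression → coindexation would violate Principle C on *Leila₃*.
*Amara₄*: the pronoun c-commands this R-expression → coindexation would violate Principle C on *Amara₄*.

{1}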